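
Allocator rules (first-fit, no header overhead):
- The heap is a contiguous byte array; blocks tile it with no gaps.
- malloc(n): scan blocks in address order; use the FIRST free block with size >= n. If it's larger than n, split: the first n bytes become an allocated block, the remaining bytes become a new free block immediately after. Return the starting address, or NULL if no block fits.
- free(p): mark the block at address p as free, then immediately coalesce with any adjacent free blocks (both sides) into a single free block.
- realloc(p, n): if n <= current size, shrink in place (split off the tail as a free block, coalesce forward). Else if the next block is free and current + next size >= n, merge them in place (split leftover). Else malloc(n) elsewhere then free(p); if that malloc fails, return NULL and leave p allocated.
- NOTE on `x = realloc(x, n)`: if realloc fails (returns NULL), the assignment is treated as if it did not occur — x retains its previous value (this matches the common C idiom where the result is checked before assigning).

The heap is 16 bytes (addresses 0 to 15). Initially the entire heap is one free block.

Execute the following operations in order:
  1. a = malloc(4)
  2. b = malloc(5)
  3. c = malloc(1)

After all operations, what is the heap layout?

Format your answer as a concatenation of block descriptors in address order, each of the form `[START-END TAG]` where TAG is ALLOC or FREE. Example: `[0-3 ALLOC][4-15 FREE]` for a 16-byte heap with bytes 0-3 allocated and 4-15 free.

Answer: [0-3 ALLOC][4-8 ALLOC][9-9 ALLOC][10-15 FREE]

Derivation:
Op 1: a = malloc(4) -> a = 0; heap: [0-3 ALLOC][4-15 FREE]
Op 2: b = malloc(5) -> b = 4; heap: [0-3 ALLOC][4-8 ALLOC][9-15 FREE]
Op 3: c = malloc(1) -> c = 9; heap: [0-3 ALLOC][4-8 ALLOC][9-9 ALLOC][10-15 FREE]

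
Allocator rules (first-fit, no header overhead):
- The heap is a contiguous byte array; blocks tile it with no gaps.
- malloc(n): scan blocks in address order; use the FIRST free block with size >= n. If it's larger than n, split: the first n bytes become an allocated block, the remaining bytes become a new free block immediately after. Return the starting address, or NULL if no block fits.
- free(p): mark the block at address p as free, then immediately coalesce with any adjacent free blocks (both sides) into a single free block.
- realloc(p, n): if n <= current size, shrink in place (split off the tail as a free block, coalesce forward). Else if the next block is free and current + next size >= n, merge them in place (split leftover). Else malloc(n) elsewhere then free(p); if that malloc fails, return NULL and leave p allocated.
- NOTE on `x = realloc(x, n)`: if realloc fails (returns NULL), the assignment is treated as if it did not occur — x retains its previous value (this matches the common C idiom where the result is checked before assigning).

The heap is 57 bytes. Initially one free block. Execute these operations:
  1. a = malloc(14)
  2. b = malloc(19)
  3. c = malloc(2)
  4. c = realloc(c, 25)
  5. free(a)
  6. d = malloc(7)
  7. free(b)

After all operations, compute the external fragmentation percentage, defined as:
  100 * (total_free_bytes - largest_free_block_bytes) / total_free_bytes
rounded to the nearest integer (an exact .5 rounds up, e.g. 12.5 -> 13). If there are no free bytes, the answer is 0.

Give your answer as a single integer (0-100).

Op 1: a = malloc(14) -> a = 0; heap: [0-13 ALLOC][14-56 FREE]
Op 2: b = malloc(19) -> b = 14; heap: [0-13 ALLOC][14-32 ALLOC][33-56 FREE]
Op 3: c = malloc(2) -> c = 33; heap: [0-13 ALLOC][14-32 ALLOC][33-34 ALLOC][35-56 FREE]
Op 4: c = realloc(c, 25) -> NULL (c unchanged); heap: [0-13 ALLOC][14-32 ALLOC][33-34 ALLOC][35-56 FREE]
Op 5: free(a) -> (freed a); heap: [0-13 FREE][14-32 ALLOC][33-34 ALLOC][35-56 FREE]
Op 6: d = malloc(7) -> d = 0; heap: [0-6 ALLOC][7-13 FREE][14-32 ALLOC][33-34 ALLOC][35-56 FREE]
Op 7: free(b) -> (freed b); heap: [0-6 ALLOC][7-32 FREE][33-34 ALLOC][35-56 FREE]
Free blocks: [26 22] total_free=48 largest=26 -> 100*(48-26)/48 = 2200/48 ≈ 45.833 -> rounds to 46

Answer: 46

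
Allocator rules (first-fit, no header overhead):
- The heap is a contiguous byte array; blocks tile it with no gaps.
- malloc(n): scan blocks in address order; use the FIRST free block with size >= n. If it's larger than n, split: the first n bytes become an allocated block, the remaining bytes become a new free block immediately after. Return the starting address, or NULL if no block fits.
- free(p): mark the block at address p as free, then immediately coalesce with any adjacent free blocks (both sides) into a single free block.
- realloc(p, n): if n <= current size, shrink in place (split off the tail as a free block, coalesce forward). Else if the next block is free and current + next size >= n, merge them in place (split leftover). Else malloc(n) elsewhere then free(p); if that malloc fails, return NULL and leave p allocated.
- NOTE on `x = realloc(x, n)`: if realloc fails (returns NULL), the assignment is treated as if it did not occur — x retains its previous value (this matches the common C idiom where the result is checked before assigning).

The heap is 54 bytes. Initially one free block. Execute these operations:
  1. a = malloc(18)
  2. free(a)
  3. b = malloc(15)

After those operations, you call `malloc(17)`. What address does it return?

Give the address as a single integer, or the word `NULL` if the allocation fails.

Answer: 15

Derivation:
Op 1: a = malloc(18) -> a = 0; heap: [0-17 ALLOC][18-53 FREE]
Op 2: free(a) -> (freed a); heap: [0-53 FREE]
Op 3: b = malloc(15) -> b = 0; heap: [0-14 ALLOC][15-53 FREE]
malloc(17): first-fit scan over [0-14 ALLOC][15-53 FREE] -> 15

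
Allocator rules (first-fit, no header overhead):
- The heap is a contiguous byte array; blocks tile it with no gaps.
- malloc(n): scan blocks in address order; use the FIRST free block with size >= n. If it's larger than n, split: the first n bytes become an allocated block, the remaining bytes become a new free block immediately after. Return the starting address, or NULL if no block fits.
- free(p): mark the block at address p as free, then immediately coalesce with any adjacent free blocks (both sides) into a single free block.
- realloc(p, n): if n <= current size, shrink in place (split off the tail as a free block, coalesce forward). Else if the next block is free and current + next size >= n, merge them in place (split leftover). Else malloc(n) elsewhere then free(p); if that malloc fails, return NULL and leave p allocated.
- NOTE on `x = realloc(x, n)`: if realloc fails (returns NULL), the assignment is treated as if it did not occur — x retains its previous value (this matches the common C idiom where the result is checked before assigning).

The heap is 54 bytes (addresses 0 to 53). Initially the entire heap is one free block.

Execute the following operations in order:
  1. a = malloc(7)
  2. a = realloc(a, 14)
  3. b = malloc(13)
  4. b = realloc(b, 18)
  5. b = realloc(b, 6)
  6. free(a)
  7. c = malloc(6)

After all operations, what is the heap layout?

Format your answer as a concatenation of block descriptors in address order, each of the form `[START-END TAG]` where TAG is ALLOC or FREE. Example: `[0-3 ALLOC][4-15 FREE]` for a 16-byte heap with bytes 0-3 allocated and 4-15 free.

Op 1: a = malloc(7) -> a = 0; heap: [0-6 ALLOC][7-53 FREE]
Op 2: a = realloc(a, 14) -> a = 0; heap: [0-13 ALLOC][14-53 FREE]
Op 3: b = malloc(13) -> b = 14; heap: [0-13 ALLOC][14-26 ALLOC][27-53 FREE]
Op 4: b = realloc(b, 18) -> b = 14; heap: [0-13 ALLOC][14-31 ALLOC][32-53 FREE]
Op 5: b = realloc(b, 6) -> b = 14; heap: [0-13 ALLOC][14-19 ALLOC][20-53 FREE]
Op 6: free(a) -> (freed a); heap: [0-13 FREE][14-19 ALLOC][20-53 FREE]
Op 7: c = malloc(6) -> c = 0; heap: [0-5 ALLOC][6-13 FREE][14-19 ALLOC][20-53 FREE]

Answer: [0-5 ALLOC][6-13 FREE][14-19 ALLOC][20-53 FREE]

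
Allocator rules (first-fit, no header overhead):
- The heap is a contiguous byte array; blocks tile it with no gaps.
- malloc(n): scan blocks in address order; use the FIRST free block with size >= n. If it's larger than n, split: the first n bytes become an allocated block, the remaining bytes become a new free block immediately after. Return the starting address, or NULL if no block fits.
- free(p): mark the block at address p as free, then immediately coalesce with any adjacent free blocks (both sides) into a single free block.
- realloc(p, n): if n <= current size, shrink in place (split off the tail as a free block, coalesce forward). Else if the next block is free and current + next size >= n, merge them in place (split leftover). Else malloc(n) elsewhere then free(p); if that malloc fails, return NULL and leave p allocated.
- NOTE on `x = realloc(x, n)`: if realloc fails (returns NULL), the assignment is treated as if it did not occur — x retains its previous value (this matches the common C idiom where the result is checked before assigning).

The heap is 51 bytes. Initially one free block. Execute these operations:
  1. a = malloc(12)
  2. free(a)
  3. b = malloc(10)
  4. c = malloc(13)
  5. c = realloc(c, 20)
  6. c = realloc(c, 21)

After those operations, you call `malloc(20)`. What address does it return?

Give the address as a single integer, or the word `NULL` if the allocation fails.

Answer: 31

Derivation:
Op 1: a = malloc(12) -> a = 0; heap: [0-11 ALLOC][12-50 FREE]
Op 2: free(a) -> (freed a); heap: [0-50 FREE]
Op 3: b = malloc(10) -> b = 0; heap: [0-9 ALLOC][10-50 FREE]
Op 4: c = malloc(13) -> c = 10; heap: [0-9 ALLOC][10-22 ALLOC][23-50 FREE]
Op 5: c = realloc(c, 20) -> c = 10; heap: [0-9 ALLOC][10-29 ALLOC][30-50 FREE]
Op 6: c = realloc(c, 21) -> c = 10; heap: [0-9 ALLOC][10-30 ALLOC][31-50 FREE]
malloc(20): first-fit scan over [0-9 ALLOC][10-30 ALLOC][31-50 FREE] -> 31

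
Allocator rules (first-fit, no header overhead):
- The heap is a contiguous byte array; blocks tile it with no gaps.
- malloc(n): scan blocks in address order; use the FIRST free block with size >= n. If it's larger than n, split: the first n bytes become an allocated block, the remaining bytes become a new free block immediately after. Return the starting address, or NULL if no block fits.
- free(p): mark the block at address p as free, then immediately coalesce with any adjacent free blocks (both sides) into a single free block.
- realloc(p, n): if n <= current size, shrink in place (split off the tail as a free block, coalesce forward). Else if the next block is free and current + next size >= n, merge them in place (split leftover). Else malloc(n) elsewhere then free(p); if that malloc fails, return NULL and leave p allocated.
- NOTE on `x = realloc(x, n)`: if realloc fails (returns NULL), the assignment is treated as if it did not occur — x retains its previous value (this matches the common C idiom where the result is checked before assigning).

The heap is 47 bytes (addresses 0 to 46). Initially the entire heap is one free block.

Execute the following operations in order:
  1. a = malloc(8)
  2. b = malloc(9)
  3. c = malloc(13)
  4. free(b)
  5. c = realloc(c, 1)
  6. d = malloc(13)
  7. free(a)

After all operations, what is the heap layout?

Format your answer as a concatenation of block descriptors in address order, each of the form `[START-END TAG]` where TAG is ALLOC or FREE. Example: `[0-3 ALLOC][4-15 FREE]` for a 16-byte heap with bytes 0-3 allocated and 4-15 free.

Answer: [0-16 FREE][17-17 ALLOC][18-30 ALLOC][31-46 FREE]

Derivation:
Op 1: a = malloc(8) -> a = 0; heap: [0-7 ALLOC][8-46 FREE]
Op 2: b = malloc(9) -> b = 8; heap: [0-7 ALLOC][8-16 ALLOC][17-46 FREE]
Op 3: c = malloc(13) -> c = 17; heap: [0-7 ALLOC][8-16 ALLOC][17-29 ALLOC][30-46 FREE]
Op 4: free(b) -> (freed b); heap: [0-7 ALLOC][8-16 FREE][17-29 ALLOC][30-46 FREE]
Op 5: c = realloc(c, 1) -> c = 17; heap: [0-7 ALLOC][8-16 FREE][17-17 ALLOC][18-46 FREE]
Op 6: d = malloc(13) -> d = 18; heap: [0-7 ALLOC][8-16 FREE][17-17 ALLOC][18-30 ALLOC][31-46 FREE]
Op 7: free(a) -> (freed a); heap: [0-16 FREE][17-17 ALLOC][18-30 ALLOC][31-46 FREE]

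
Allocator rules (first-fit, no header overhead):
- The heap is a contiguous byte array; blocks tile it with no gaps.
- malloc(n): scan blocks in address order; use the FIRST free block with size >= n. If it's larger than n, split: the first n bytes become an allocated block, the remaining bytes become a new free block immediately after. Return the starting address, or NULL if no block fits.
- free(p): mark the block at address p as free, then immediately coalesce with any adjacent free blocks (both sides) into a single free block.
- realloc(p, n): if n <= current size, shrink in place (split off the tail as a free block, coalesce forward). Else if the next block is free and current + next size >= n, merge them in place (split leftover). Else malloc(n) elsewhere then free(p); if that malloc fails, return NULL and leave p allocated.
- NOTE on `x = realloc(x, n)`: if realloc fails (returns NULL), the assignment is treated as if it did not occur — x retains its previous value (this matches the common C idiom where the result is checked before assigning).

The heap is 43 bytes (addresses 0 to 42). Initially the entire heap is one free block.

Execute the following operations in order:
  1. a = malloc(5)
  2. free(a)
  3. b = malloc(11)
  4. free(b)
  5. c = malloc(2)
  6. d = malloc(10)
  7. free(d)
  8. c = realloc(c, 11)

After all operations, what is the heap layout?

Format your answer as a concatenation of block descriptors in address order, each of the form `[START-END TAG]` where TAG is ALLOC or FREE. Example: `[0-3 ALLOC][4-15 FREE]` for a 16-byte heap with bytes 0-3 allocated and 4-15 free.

Op 1: a = malloc(5) -> a = 0; heap: [0-4 ALLOC][5-42 FREE]
Op 2: free(a) -> (freed a); heap: [0-42 FREE]
Op 3: b = malloc(11) -> b = 0; heap: [0-10 ALLOC][11-42 FREE]
Op 4: free(b) -> (freed b); heap: [0-42 FREE]
Op 5: c = malloc(2) -> c = 0; heap: [0-1 ALLOC][2-42 FREE]
Op 6: d = malloc(10) -> d = 2; heap: [0-1 ALLOC][2-11 ALLOC][12-42 FREE]
Op 7: free(d) -> (freed d); heap: [0-1 ALLOC][2-42 FREE]
Op 8: c = realloc(c, 11) -> c = 0; heap: [0-10 ALLOC][11-42 FREE]

Answer: [0-10 ALLOC][11-42 FREE]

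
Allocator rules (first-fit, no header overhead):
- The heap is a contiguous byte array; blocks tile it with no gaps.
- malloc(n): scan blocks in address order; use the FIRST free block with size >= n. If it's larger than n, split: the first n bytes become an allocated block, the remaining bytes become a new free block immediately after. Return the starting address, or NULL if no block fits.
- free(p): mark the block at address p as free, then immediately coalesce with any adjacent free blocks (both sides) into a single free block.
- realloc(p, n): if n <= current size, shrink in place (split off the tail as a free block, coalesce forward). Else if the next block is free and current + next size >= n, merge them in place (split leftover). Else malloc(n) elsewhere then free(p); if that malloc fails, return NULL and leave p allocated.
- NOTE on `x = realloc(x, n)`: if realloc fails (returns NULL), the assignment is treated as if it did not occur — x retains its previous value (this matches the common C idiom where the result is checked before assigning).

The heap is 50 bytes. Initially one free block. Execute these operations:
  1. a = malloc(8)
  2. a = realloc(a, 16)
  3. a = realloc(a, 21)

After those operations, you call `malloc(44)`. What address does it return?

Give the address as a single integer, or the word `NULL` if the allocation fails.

Answer: NULL

Derivation:
Op 1: a = malloc(8) -> a = 0; heap: [0-7 ALLOC][8-49 FREE]
Op 2: a = realloc(a, 16) -> a = 0; heap: [0-15 ALLOC][16-49 FREE]
Op 3: a = realloc(a, 21) -> a = 0; heap: [0-20 ALLOC][21-49 FREE]
malloc(44): first-fit scan over [0-20 ALLOC][21-49 FREE] -> NULL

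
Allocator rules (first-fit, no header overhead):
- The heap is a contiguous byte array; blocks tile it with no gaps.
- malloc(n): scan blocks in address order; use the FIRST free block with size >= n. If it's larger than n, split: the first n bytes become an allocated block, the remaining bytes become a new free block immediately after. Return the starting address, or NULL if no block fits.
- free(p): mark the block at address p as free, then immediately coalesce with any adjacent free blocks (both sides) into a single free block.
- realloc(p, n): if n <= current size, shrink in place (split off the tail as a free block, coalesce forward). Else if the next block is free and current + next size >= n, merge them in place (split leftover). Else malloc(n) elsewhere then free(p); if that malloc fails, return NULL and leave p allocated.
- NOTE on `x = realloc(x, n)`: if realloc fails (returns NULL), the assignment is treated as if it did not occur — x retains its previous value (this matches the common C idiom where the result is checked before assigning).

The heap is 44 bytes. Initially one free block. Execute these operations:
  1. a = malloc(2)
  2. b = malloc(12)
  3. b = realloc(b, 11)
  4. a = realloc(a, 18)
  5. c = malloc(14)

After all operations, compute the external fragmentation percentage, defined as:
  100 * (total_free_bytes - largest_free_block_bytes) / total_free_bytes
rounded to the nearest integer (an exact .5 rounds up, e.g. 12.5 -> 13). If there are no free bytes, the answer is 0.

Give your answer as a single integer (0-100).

Op 1: a = malloc(2) -> a = 0; heap: [0-1 ALLOC][2-43 FREE]
Op 2: b = malloc(12) -> b = 2; heap: [0-1 ALLOC][2-13 ALLOC][14-43 FREE]
Op 3: b = realloc(b, 11) -> b = 2; heap: [0-1 ALLOC][2-12 ALLOC][13-43 FREE]
Op 4: a = realloc(a, 18) -> a = 13; heap: [0-1 FREE][2-12 ALLOC][13-30 ALLOC][31-43 FREE]
Op 5: c = malloc(14) -> c = NULL; heap: [0-1 FREE][2-12 ALLOC][13-30 ALLOC][31-43 FREE]
Free blocks: [2 13] total_free=15 largest=13 -> 100*(15-13)/15 = 200/15 ≈ 13.333 -> rounds to 13

Answer: 13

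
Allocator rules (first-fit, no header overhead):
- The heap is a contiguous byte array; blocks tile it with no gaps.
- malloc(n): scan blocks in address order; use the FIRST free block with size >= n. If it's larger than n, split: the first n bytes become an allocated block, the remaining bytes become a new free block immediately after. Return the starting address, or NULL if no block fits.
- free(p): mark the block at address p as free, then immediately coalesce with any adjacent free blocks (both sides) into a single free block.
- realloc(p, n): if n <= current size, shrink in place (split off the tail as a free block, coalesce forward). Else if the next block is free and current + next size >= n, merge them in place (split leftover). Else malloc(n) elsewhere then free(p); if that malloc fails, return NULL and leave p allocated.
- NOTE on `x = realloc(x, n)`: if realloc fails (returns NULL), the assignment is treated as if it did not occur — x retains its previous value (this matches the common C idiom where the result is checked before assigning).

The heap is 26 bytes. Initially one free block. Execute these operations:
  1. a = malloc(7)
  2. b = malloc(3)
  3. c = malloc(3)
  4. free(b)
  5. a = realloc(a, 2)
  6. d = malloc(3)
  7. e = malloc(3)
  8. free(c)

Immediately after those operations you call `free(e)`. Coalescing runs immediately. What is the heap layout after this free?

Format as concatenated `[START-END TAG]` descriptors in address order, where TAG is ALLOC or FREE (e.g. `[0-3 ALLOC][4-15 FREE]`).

Op 1: a = malloc(7) -> a = 0; heap: [0-6 ALLOC][7-25 FREE]
Op 2: b = malloc(3) -> b = 7; heap: [0-6 ALLOC][7-9 ALLOC][10-25 FREE]
Op 3: c = malloc(3) -> c = 10; heap: [0-6 ALLOC][7-9 ALLOC][10-12 ALLOC][13-25 FREE]
Op 4: free(b) -> (freed b); heap: [0-6 ALLOC][7-9 FREE][10-12 ALLOC][13-25 FREE]
Op 5: a = realloc(a, 2) -> a = 0; heap: [0-1 ALLOC][2-9 FREE][10-12 ALLOC][13-25 FREE]
Op 6: d = malloc(3) -> d = 2; heap: [0-1 ALLOC][2-4 ALLOC][5-9 FREE][10-12 ALLOC][13-25 FREE]
Op 7: e = malloc(3) -> e = 5; heap: [0-1 ALLOC][2-4 ALLOC][5-7 ALLOC][8-9 FREE][10-12 ALLOC][13-25 FREE]
Op 8: free(c) -> (freed c); heap: [0-1 ALLOC][2-4 ALLOC][5-7 ALLOC][8-25 FREE]
free(e): e = 5 -> block [5-7 ALLOC]; mark free, coalesce with adjacent free neighbors -> [0-1 ALLOC][2-4 ALLOC][5-25 FREE]

Answer: [0-1 ALLOC][2-4 ALLOC][5-25 FREE]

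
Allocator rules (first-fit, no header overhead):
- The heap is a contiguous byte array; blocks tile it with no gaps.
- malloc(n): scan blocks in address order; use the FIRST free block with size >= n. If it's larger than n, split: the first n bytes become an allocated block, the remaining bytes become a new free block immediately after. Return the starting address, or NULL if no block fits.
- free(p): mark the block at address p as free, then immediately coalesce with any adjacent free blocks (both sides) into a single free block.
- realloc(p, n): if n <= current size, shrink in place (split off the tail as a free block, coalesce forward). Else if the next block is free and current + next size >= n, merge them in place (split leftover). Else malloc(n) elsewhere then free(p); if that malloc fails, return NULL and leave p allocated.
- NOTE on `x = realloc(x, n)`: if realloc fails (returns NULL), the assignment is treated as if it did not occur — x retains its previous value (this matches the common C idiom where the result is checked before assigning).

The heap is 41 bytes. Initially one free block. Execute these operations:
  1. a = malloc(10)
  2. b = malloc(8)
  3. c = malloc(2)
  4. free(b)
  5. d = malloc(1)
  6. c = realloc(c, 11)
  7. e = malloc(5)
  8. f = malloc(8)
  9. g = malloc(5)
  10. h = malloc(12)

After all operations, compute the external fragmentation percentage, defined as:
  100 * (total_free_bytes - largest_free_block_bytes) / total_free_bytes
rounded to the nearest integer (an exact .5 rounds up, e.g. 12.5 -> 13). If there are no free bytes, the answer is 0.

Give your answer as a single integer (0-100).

Op 1: a = malloc(10) -> a = 0; heap: [0-9 ALLOC][10-40 FREE]
Op 2: b = malloc(8) -> b = 10; heap: [0-9 ALLOC][10-17 ALLOC][18-40 FREE]
Op 3: c = malloc(2) -> c = 18; heap: [0-9 ALLOC][10-17 ALLOC][18-19 ALLOC][20-40 FREE]
Op 4: free(b) -> (freed b); heap: [0-9 ALLOC][10-17 FREE][18-19 ALLOC][20-40 FREE]
Op 5: d = malloc(1) -> d = 10; heap: [0-9 ALLOC][10-10 ALLOC][11-17 FREE][18-19 ALLOC][20-40 FREE]
Op 6: c = realloc(c, 11) -> c = 18; heap: [0-9 ALLOC][10-10 ALLOC][11-17 FREE][18-28 ALLOC][29-40 FREE]
Op 7: e = malloc(5) -> e = 11; heap: [0-9 ALLOC][10-10 ALLOC][11-15 ALLOC][16-17 FREE][18-28 ALLOC][29-40 FREE]
Op 8: f = malloc(8) -> f = 29; heap: [0-9 ALLOC][10-10 ALLOC][11-15 ALLOC][16-17 FREE][18-28 ALLOC][29-36 ALLOC][37-40 FREE]
Op 9: g = malloc(5) -> g = NULL; heap: [0-9 ALLOC][10-10 ALLOC][11-15 ALLOC][16-17 FREE][18-28 ALLOC][29-36 ALLOC][37-40 FREE]
Op 10: h = malloc(12) -> h = NULL; heap: [0-9 ALLOC][10-10 ALLOC][11-15 ALLOC][16-17 FREE][18-28 ALLOC][29-36 ALLOC][37-40 FREE]
Free blocks: [2 4] total_free=6 largest=4 -> 100*(6-4)/6 = 200/6 ≈ 33.333 -> rounds to 33

Answer: 33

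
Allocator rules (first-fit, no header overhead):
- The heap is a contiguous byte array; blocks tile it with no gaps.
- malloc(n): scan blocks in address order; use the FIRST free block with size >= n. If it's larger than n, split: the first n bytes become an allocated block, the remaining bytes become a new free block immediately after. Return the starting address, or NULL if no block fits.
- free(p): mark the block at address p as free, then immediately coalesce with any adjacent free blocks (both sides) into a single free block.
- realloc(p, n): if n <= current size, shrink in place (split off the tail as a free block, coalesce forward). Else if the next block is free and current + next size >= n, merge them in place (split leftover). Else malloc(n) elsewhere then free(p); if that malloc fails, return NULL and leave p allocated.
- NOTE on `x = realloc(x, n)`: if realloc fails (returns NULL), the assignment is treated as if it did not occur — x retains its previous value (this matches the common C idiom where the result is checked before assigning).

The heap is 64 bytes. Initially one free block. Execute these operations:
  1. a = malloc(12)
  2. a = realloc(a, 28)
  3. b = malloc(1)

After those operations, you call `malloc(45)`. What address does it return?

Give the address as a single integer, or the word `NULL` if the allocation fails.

Op 1: a = malloc(12) -> a = 0; heap: [0-11 ALLOC][12-63 FREE]
Op 2: a = realloc(a, 28) -> a = 0; heap: [0-27 ALLOC][28-63 FREE]
Op 3: b = malloc(1) -> b = 28; heap: [0-27 ALLOC][28-28 ALLOC][29-63 FREE]
malloc(45): first-fit scan over [0-27 ALLOC][28-28 ALLOC][29-63 FREE] -> NULL

Answer: NULL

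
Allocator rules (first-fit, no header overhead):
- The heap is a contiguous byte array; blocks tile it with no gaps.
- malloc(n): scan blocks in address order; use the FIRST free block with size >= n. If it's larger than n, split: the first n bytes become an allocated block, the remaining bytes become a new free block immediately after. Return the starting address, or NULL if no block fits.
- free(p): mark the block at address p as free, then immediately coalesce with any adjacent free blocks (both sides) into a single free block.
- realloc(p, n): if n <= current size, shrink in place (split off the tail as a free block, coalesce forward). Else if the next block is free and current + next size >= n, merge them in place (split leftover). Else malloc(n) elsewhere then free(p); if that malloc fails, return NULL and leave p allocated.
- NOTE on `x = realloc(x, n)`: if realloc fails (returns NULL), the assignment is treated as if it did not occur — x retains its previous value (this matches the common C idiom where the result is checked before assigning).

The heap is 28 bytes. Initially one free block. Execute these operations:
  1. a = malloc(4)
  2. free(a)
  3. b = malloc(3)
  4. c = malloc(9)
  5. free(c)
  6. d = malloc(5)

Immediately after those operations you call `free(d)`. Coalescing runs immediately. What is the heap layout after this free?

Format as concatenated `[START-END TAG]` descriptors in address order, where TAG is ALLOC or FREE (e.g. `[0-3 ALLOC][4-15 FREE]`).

Answer: [0-2 ALLOC][3-27 FREE]

Derivation:
Op 1: a = malloc(4) -> a = 0; heap: [0-3 ALLOC][4-27 FREE]
Op 2: free(a) -> (freed a); heap: [0-27 FREE]
Op 3: b = malloc(3) -> b = 0; heap: [0-2 ALLOC][3-27 FREE]
Op 4: c = malloc(9) -> c = 3; heap: [0-2 ALLOC][3-11 ALLOC][12-27 FREE]
Op 5: free(c) -> (freed c); heap: [0-2 ALLOC][3-27 FREE]
Op 6: d = malloc(5) -> d = 3; heap: [0-2 ALLOC][3-7 ALLOC][8-27 FREE]
free(d): d = 3 -> block [3-7 ALLOC]; mark free, coalesce with adjacent free neighbors -> [0-2 ALLOC][3-27 FREE]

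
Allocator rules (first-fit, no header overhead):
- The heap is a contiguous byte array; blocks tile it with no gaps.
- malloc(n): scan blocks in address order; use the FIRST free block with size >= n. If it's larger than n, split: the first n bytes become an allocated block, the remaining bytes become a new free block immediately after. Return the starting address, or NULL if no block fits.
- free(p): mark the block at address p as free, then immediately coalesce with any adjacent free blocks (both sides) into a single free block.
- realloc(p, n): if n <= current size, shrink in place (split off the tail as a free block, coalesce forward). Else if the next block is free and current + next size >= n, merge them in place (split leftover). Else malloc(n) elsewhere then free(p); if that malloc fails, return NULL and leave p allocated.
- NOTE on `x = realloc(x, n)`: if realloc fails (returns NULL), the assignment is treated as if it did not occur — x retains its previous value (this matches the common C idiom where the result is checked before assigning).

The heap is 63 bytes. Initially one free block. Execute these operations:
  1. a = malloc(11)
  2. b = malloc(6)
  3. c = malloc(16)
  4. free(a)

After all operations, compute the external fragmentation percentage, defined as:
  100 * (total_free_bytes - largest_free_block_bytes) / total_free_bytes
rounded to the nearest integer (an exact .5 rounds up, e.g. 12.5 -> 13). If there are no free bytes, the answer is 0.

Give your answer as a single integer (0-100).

Answer: 27

Derivation:
Op 1: a = malloc(11) -> a = 0; heap: [0-10 ALLOC][11-62 FREE]
Op 2: b = malloc(6) -> b = 11; heap: [0-10 ALLOC][11-16 ALLOC][17-62 FREE]
Op 3: c = malloc(16) -> c = 17; heap: [0-10 ALLOC][11-16 ALLOC][17-32 ALLOC][33-62 FREE]
Op 4: free(a) -> (freed a); heap: [0-10 FREE][11-16 ALLOC][17-32 ALLOC][33-62 FREE]
Free blocks: [11 30] total_free=41 largest=30 -> 100*(41-30)/41 = 1100/41 ≈ 26.829 -> rounds to 27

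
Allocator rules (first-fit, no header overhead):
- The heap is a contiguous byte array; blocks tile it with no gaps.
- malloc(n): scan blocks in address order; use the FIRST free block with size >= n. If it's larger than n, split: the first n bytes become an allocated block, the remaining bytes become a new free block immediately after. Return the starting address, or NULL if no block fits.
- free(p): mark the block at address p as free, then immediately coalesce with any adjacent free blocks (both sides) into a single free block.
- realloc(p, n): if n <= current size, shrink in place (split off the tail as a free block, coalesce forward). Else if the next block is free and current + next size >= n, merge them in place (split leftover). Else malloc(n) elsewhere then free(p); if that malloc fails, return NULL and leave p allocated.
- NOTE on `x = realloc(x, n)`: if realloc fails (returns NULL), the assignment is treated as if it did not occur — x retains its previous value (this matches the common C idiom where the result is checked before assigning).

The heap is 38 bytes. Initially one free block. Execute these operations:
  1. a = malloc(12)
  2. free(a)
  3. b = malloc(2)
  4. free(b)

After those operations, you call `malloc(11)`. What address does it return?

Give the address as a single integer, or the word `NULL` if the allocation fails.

Answer: 0

Derivation:
Op 1: a = malloc(12) -> a = 0; heap: [0-11 ALLOC][12-37 FREE]
Op 2: free(a) -> (freed a); heap: [0-37 FREE]
Op 3: b = malloc(2) -> b = 0; heap: [0-1 ALLOC][2-37 FREE]
Op 4: free(b) -> (freed b); heap: [0-37 FREE]
malloc(11): first-fit scan over [0-37 FREE] -> 0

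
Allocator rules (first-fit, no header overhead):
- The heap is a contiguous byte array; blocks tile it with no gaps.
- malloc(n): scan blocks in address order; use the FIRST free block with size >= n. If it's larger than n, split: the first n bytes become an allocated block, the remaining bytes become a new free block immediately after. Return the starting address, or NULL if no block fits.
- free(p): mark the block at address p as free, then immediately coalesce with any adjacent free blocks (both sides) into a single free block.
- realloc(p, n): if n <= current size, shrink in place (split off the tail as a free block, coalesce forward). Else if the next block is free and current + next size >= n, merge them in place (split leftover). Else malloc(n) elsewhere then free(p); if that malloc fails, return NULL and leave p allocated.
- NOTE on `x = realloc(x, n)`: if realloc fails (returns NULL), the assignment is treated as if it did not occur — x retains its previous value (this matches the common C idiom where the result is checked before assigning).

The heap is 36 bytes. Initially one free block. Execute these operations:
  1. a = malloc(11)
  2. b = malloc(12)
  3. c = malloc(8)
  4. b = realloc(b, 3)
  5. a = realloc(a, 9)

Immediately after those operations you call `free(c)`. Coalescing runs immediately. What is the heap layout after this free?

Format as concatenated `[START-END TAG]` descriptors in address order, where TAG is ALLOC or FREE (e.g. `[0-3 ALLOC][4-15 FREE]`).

Op 1: a = malloc(11) -> a = 0; heap: [0-10 ALLOC][11-35 FREE]
Op 2: b = malloc(12) -> b = 11; heap: [0-10 ALLOC][11-22 ALLOC][23-35 FREE]
Op 3: c = malloc(8) -> c = 23; heap: [0-10 ALLOC][11-22 ALLOC][23-30 ALLOC][31-35 FREE]
Op 4: b = realloc(b, 3) -> b = 11; heap: [0-10 ALLOC][11-13 ALLOC][14-22 FREE][23-30 ALLOC][31-35 FREE]
Op 5: a = realloc(a, 9) -> a = 0; heap: [0-8 ALLOC][9-10 FREE][11-13 ALLOC][14-22 FREE][23-30 ALLOC][31-35 FREE]
free(c): c = 23 -> block [23-30 ALLOC]; mark free, coalesce with adjacent free neighbors -> [0-8 ALLOC][9-10 FREE][11-13 ALLOC][14-35 FREE]

Answer: [0-8 ALLOC][9-10 FREE][11-13 ALLOC][14-35 FREE]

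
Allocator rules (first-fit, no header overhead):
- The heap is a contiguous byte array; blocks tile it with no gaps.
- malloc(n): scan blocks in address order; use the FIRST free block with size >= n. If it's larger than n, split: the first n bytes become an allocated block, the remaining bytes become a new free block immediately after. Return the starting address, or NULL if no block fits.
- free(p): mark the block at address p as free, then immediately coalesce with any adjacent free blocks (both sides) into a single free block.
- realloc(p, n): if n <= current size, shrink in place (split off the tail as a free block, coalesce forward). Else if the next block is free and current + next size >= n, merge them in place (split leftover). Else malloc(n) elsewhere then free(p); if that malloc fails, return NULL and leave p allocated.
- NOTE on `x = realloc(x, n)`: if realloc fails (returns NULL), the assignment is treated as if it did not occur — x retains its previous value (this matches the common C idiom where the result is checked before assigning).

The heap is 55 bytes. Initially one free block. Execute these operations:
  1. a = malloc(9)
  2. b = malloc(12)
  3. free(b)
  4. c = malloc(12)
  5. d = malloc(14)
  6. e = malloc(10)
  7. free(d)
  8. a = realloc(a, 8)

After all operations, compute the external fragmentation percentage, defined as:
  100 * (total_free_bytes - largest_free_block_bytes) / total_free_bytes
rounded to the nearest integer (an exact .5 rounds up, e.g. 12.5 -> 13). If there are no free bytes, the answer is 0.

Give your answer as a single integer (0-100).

Answer: 44

Derivation:
Op 1: a = malloc(9) -> a = 0; heap: [0-8 ALLOC][9-54 FREE]
Op 2: b = malloc(12) -> b = 9; heap: [0-8 ALLOC][9-20 ALLOC][21-54 FREE]
Op 3: free(b) -> (freed b); heap: [0-8 ALLOC][9-54 FREE]
Op 4: c = malloc(12) -> c = 9; heap: [0-8 ALLOC][9-20 ALLOC][21-54 FREE]
Op 5: d = malloc(14) -> d = 21; heap: [0-8 ALLOC][9-20 ALLOC][21-34 ALLOC][35-54 FREE]
Op 6: e = malloc(10) -> e = 35; heap: [0-8 ALLOC][9-20 ALLOC][21-34 ALLOC][35-44 ALLOC][45-54 FREE]
Op 7: free(d) -> (freed d); heap: [0-8 ALLOC][9-20 ALLOC][21-34 FREE][35-44 ALLOC][45-54 FREE]
Op 8: a = realloc(a, 8) -> a = 0; heap: [0-7 ALLOC][8-8 FREE][9-20 ALLOC][21-34 FREE][35-44 ALLOC][45-54 FREE]
Free blocks: [1 14 10] total_free=25 largest=14 -> 100*(25-14)/25 = 1100/25 = 44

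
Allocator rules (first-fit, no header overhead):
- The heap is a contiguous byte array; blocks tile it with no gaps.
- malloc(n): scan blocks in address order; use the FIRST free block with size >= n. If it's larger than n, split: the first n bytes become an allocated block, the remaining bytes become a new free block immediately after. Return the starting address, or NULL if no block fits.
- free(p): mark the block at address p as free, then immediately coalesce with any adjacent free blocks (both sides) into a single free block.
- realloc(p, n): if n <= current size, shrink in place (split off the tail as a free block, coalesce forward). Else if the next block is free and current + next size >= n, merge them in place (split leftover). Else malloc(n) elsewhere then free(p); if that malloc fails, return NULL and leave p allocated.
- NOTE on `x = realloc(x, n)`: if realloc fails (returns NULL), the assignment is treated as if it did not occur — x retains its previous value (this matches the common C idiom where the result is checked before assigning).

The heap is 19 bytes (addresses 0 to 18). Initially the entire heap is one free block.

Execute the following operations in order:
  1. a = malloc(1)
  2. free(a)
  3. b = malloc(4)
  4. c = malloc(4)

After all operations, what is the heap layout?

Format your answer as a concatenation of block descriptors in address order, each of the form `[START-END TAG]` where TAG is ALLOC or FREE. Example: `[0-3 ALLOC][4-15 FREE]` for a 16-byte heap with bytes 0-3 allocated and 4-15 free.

Op 1: a = malloc(1) -> a = 0; heap: [0-0 ALLOC][1-18 FREE]
Op 2: free(a) -> (freed a); heap: [0-18 FREE]
Op 3: b = malloc(4) -> b = 0; heap: [0-3 ALLOC][4-18 FREE]
Op 4: c = malloc(4) -> c = 4; heap: [0-3 ALLOC][4-7 ALLOC][8-18 FREE]

Answer: [0-3 ALLOC][4-7 ALLOC][8-18 FREE]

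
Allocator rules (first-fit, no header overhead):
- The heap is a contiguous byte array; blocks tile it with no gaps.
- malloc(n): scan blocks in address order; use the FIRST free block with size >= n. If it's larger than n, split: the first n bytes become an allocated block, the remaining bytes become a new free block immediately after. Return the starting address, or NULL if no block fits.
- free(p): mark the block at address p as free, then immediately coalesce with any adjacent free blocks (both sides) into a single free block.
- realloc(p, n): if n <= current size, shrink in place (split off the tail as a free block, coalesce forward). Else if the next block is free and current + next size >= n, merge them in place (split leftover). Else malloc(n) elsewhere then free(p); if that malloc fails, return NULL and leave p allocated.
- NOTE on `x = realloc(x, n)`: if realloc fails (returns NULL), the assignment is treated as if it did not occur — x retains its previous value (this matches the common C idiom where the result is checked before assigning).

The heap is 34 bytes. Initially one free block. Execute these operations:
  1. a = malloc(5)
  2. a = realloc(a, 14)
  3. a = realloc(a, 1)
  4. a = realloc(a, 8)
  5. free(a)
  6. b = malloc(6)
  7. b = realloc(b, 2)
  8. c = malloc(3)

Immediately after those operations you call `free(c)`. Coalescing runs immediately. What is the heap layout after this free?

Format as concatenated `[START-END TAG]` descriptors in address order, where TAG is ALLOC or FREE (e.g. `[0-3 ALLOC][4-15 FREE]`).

Answer: [0-1 ALLOC][2-33 FREE]

Derivation:
Op 1: a = malloc(5) -> a = 0; heap: [0-4 ALLOC][5-33 FREE]
Op 2: a = realloc(a, 14) -> a = 0; heap: [0-13 ALLOC][14-33 FREE]
Op 3: a = realloc(a, 1) -> a = 0; heap: [0-0 ALLOC][1-33 FREE]
Op 4: a = realloc(a, 8) -> a = 0; heap: [0-7 ALLOC][8-33 FREE]
Op 5: free(a) -> (freed a); heap: [0-33 FREE]
Op 6: b = malloc(6) -> b = 0; heap: [0-5 ALLOC][6-33 FREE]
Op 7: b = realloc(b, 2) -> b = 0; heap: [0-1 ALLOC][2-33 FREE]
Op 8: c = malloc(3) -> c = 2; heap: [0-1 ALLOC][2-4 ALLOC][5-33 FREE]
free(c): c = 2 -> block [2-4 ALLOC]; mark free, coalesce with adjacent free neighbors -> [0-1 ALLOC][2-33 FREE]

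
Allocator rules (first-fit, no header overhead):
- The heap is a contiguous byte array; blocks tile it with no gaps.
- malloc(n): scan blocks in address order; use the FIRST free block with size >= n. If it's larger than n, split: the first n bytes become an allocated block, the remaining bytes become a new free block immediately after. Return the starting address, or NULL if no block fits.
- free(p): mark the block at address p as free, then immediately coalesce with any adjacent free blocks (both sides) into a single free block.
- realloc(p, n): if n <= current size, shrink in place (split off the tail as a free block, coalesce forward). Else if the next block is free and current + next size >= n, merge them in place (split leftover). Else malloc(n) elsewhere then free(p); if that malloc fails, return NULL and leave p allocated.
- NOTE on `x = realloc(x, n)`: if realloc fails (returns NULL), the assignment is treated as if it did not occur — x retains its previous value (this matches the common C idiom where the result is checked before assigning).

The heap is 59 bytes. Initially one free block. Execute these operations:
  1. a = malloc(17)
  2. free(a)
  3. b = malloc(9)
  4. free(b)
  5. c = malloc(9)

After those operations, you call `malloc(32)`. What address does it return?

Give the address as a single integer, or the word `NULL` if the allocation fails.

Answer: 9

Derivation:
Op 1: a = malloc(17) -> a = 0; heap: [0-16 ALLOC][17-58 FREE]
Op 2: free(a) -> (freed a); heap: [0-58 FREE]
Op 3: b = malloc(9) -> b = 0; heap: [0-8 ALLOC][9-58 FREE]
Op 4: free(b) -> (freed b); heap: [0-58 FREE]
Op 5: c = malloc(9) -> c = 0; heap: [0-8 ALLOC][9-58 FREE]
malloc(32): first-fit scan over [0-8 ALLOC][9-58 FREE] -> 9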